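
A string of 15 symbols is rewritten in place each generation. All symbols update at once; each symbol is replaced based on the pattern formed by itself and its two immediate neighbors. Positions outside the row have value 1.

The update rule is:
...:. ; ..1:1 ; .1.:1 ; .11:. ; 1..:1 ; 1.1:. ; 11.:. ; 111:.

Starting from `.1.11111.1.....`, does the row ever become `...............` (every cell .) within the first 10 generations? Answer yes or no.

no

.1.......11...1
.11.....1..1.1.
...1...11111.1.
1.111.1......1.
......11....11.
1....1..1..1...
.1..111111111.1
.111...........
....1.........1
1..111.......1.
generation 10 is 1..111.......1., still not uniform .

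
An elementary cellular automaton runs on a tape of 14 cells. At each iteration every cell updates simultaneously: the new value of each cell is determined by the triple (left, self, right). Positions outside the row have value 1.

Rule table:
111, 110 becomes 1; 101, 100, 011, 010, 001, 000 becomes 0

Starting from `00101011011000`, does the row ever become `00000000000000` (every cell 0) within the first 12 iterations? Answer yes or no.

00000001001000
00000000000000
all cells are 0 at iteration 2

yes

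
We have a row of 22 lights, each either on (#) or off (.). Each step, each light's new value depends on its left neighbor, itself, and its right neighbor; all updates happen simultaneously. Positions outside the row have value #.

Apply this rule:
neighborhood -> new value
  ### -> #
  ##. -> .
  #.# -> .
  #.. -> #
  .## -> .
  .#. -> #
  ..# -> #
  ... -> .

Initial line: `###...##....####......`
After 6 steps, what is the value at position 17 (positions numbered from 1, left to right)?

##.#.#..#..#.##.#....#
#..#.#######....##..#.
.###..#####.#..#..###.
..#.##.###..######.#..
###.....#.##.####..###
##.#...##.....##.##.##
position 17 holds .

.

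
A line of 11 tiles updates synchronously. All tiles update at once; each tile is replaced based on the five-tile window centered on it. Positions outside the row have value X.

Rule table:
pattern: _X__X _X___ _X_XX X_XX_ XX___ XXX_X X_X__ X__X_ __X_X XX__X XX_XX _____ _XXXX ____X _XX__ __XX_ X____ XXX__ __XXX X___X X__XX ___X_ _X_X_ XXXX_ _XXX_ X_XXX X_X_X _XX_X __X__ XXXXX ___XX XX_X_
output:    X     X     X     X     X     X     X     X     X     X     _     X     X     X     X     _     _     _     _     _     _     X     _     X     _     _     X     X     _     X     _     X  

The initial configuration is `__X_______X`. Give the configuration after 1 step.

XX_X_XXXX__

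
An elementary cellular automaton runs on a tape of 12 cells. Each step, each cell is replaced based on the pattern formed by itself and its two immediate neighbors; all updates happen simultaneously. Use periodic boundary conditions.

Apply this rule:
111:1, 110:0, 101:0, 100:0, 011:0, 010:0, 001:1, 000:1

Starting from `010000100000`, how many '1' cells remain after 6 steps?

100111001111
001010010111
010000100010
100111001100
001010010001
010000100110
count of 1: 4

4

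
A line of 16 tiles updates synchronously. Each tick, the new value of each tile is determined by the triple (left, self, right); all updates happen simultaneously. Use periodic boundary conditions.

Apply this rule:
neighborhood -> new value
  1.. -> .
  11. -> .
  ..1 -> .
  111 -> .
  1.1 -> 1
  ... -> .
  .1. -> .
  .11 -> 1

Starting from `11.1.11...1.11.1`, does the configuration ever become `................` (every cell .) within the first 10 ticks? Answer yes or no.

yes

..1.11.....11.11
...11......1.11.
...1........11..
............1...
................
all cells are . at tick 5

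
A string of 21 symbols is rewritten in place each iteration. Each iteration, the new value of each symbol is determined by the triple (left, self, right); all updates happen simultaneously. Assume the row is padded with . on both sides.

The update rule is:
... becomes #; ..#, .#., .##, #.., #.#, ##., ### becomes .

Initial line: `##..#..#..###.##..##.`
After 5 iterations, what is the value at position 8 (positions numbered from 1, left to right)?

iteration 1: .....................
iteration 2: #####################
iteration 3: .....................  (repeats iteration 1; period 2)
iteration 5: .....................
position 8 holds .

.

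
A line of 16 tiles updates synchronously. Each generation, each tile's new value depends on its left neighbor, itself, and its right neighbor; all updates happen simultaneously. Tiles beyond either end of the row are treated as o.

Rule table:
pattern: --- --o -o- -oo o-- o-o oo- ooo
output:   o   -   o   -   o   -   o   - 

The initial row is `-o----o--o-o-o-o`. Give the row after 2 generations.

-oooo-oo-o-o-o--
----o--o-o-o-oo-

----o--o-o-o-oo-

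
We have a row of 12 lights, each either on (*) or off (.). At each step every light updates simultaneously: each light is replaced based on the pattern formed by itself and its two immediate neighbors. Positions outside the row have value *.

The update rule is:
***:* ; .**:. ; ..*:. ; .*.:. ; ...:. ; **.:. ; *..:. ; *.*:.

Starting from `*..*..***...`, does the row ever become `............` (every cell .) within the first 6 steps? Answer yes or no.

.......*....
............
all cells are . at step 2

yes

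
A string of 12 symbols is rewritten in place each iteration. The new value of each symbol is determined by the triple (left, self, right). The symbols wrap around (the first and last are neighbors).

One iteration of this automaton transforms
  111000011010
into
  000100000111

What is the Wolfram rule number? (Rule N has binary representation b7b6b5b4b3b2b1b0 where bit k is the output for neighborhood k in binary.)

52

position 1: 111 → 0  (bit 7 = 0)
position 2: 110 → 0  (bit 6 = 0)
position 9: 101 → 1  (bit 5 = 1)
position 3: 100 → 1  (bit 4 = 1)
position 0: 011 → 0  (bit 3 = 0)
position 10: 010 → 1  (bit 2 = 1)
position 6: 001 → 0  (bit 1 = 0)
position 4: 000 → 0  (bit 0 = 0)
bits b7..b0 = 00110100 = 52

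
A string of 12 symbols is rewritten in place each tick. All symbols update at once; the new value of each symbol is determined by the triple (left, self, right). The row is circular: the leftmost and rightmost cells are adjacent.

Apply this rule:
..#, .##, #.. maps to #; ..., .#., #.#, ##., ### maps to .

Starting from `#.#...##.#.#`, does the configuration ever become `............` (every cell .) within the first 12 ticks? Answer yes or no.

no

...#.##....#
#.#..#.#..#.
...##...##..
..##.#.##.#.
.##....#...#
.#.#..#.#.#.
#...##.....#
.#.##.#...##
...#...#.##.
..#.#.#..#.#
##.....##...
#.#...##.#.#
tick 12 is #.#...##.#.#, still not uniform .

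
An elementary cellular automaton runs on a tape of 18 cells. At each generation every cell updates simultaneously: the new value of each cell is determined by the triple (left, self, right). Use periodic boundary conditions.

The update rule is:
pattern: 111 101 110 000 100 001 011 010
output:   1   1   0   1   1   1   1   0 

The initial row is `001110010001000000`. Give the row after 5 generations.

111101101110111111
111011011101111111
110110111011111111
101101110111111111
011011101111111111

011011101111111111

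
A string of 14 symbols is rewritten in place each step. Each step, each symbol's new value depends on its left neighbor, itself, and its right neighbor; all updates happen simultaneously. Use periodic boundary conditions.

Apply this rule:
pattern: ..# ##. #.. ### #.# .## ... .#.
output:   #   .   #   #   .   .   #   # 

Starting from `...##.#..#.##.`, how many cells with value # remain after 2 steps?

10

###...####...#
##.###.##.###.
count of #: 10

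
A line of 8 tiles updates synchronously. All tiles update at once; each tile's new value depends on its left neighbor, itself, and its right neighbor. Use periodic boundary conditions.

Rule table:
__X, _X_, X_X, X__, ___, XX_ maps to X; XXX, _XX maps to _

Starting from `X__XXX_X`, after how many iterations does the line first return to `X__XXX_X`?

16

iteration 1: XXX__XX_
iteration 2: __XXX_XX
iteration 3: XX__XX_X
iteration 4: _XXX_XX_
iteration 5: X__XX_XX
iteration 6: XXX_XX__
iteration 7: __XX_XXX
iteration 8: XX_XX__X
iteration 9: _XX_XXX_
iteration 10: X_XX__XX
iteration 11: XX_XXX__
iteration 12: _XX__XXX
iteration 13: X_XXX__X
iteration 14: XX__XXX_
iteration 15: _XXX__XX
iteration 16: X__XXX_X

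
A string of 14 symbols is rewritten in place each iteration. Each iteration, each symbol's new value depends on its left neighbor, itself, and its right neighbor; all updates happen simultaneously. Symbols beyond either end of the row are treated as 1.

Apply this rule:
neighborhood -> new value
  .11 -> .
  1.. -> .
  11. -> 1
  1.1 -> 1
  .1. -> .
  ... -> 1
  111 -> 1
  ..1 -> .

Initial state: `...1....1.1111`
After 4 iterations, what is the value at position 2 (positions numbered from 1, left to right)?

.

iteration 1: .1...11..1.111
iteration 2: 1..1..1...1.11
iteration 3: 1.......1..1.1
iteration 4: 1.11111.....1.
position 2 holds .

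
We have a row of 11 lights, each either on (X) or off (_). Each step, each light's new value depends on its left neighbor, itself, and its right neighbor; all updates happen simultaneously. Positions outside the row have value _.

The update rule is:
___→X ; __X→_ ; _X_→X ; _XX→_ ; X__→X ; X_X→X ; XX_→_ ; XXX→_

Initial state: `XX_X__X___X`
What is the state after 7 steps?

XX_XXX_____

__XXX_XXX_X
X____X___XX
XXXX_XXX___
____X___XXX
XXX_XXX____
___X___XXXX
XX_XXX_____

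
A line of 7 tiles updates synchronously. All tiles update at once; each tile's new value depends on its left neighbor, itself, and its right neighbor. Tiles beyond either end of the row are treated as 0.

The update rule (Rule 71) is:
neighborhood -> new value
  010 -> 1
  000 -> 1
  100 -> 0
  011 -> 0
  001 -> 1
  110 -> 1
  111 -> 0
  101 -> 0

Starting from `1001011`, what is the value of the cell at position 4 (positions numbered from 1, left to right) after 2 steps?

1

step 1: 1011001
step 2: 1001011
position 4 holds 1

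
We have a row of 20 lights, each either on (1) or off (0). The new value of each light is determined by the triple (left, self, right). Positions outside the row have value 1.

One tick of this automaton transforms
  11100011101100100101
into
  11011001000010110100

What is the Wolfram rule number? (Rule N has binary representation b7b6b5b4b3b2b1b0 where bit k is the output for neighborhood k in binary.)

149

position 0: 111 → 1  (bit 7 = 1)
position 2: 110 → 0  (bit 6 = 0)
position 9: 101 → 0  (bit 5 = 0)
position 3: 100 → 1  (bit 4 = 1)
position 6: 011 → 0  (bit 3 = 0)
position 14: 010 → 1  (bit 2 = 1)
position 5: 001 → 0  (bit 1 = 0)
position 4: 000 → 1  (bit 0 = 1)
bits b7..b0 = 10010101 = 149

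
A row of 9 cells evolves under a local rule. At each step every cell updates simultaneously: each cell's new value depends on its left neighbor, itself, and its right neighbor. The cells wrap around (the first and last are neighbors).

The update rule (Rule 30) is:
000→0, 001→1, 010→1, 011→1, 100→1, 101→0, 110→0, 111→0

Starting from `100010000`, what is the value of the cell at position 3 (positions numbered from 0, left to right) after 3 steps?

step 1: 110111001
step 2: 000100111
step 3: 101111100
position 3 holds 1

1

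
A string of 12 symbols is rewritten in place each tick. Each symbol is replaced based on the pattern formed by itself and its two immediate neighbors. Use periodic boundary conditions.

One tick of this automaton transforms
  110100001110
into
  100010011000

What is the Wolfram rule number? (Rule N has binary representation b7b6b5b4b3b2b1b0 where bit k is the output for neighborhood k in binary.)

position 9: 111 → 0  (bit 7 = 0)
position 1: 110 → 0  (bit 6 = 0)
position 2: 101 → 0  (bit 5 = 0)
position 4: 100 → 1  (bit 4 = 1)
position 0: 011 → 1  (bit 3 = 1)
position 3: 010 → 0  (bit 2 = 0)
position 7: 001 → 1  (bit 1 = 1)
position 5: 000 → 0  (bit 0 = 0)
bits b7..b0 = 00011010 = 26

26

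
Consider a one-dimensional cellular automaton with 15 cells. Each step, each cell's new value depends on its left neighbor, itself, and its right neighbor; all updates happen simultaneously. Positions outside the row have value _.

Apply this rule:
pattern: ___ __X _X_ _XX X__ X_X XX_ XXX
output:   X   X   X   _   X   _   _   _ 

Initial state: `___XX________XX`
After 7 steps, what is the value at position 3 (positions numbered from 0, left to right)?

XXX__XXXXXXXX__
___XX________XX  (repeats step 0; period 2)
step 7: XXX__XXXXXXXX__
position 3 holds _

_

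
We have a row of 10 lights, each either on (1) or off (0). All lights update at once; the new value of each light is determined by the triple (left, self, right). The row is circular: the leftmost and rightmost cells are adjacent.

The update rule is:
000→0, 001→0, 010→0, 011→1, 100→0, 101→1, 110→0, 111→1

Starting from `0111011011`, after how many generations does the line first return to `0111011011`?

10

generation 1: 1110110110
generation 2: 1101101101
generation 3: 1011011011
generation 4: 0110110111
generation 5: 1101101110
generation 6: 1011011101
generation 7: 0110111011
generation 8: 1101110110
generation 9: 1011101101
generation 10: 0111011011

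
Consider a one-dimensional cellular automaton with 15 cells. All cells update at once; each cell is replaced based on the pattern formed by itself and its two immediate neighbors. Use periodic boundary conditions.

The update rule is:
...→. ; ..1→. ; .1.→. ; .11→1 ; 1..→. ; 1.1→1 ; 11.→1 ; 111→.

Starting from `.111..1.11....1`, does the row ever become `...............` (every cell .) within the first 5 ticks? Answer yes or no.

yes

tick 1: 11.1...111.....
tick 2: 111....1.1.....
tick 3: 1.1.....1......
tick 4: .1.............
tick 5: ...............
all cells are . at tick 5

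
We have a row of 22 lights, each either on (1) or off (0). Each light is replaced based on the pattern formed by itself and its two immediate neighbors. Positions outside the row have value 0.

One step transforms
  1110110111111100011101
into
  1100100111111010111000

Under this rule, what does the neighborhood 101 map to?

At position 3 the neighborhood is 101; the next row has 0 there.

0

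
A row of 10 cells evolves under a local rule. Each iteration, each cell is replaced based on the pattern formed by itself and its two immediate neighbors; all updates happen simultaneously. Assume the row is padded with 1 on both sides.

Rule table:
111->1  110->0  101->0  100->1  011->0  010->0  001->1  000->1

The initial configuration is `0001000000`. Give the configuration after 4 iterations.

0001000111

1110111111
1100011111
1011101111
0001000111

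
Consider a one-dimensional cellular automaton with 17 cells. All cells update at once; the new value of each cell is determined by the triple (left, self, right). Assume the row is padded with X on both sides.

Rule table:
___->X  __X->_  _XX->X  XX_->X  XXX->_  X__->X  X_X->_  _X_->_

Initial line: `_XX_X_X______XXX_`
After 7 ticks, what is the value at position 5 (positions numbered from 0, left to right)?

tick 1: _XX____XXXXX_X_X_
tick 2: _XXXXX_X___X_____
tick 3: _X___X__XX__XXXX_
tick 4: __XX__X_XXX_X__X_
tick 5: X_XXX___X_X__X___
tick 6: X_X_XXX____X__XX_
tick 7: X___X_XXXX__X_XX_
position 5 holds _

_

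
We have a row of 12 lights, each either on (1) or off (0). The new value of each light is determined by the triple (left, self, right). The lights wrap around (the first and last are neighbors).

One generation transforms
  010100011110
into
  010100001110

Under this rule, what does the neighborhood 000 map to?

At position 5 the neighborhood is 000; the next row has 0 there.

0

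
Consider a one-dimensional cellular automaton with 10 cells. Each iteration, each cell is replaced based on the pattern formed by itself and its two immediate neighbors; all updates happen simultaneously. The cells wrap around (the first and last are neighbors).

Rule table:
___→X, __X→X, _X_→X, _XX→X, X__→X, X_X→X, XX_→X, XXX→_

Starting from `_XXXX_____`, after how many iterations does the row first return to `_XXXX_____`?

XX__XXXXXX
_XXXX_____

2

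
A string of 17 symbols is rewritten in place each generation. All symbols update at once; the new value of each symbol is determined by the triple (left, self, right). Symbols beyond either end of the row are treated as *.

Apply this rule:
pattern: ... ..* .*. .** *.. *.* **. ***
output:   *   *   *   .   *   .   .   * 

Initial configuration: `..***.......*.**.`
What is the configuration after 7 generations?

generation 1: **.*.********....
generation 2: *..*..******.****
generation 3: .*****.****...***
generation 4: ..***...**.***.**
generation 5: **.*.***....*...*
generation 6: *..*..*.********.
generation 7: .******..******..

.******..******..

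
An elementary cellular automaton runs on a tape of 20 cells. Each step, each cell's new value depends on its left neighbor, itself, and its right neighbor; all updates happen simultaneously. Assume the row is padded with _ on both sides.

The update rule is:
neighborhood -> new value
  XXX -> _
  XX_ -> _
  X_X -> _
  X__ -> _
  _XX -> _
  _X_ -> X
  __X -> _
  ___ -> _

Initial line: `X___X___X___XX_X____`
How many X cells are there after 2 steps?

step 1: X___X___X______X____
step 2: X___X___X______X____
count of X: 4

4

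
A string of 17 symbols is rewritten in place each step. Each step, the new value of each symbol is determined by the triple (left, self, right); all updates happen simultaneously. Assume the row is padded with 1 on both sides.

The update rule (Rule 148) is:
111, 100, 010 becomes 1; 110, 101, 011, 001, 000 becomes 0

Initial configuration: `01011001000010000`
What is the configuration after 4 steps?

01000101100011000
01100100010000100
00010110011000110
10010001000100000

10010001000100000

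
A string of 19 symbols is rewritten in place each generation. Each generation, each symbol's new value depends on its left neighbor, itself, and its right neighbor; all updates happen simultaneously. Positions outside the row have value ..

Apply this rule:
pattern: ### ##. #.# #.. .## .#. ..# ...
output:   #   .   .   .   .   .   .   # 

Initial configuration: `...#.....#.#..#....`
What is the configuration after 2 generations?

...#..#..######..#.

generation 1: ##...###........###
generation 2: ...#..#..######..#.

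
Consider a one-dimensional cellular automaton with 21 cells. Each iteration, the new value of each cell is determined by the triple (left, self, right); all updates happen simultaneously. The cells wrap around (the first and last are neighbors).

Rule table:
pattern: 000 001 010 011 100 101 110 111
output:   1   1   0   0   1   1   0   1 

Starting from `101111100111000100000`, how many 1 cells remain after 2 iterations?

iteration 1: 010111011010111011111
iteration 2: 101010100101010101110
count of 1: 11

11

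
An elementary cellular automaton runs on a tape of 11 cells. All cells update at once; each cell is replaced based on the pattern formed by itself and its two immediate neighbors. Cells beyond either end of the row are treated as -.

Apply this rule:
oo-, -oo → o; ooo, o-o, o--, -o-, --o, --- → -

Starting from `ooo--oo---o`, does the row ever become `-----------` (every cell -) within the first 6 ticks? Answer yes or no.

o-o--oo----
-----oo----
-----oo----  (fixed point — unchanged through tick 6)
tick 6 is -----oo----, still not uniform -

no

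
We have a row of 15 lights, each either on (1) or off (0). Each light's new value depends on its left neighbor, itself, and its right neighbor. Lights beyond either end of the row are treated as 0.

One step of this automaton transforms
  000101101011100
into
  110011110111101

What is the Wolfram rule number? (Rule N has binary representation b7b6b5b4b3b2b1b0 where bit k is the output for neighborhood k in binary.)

position 11: 111 → 1  (bit 7 = 1)
position 6: 110 → 1  (bit 6 = 1)
position 4: 101 → 1  (bit 5 = 1)
position 13: 100 → 0  (bit 4 = 0)
position 5: 011 → 1  (bit 3 = 1)
position 3: 010 → 0  (bit 2 = 0)
position 2: 001 → 0  (bit 1 = 0)
position 0: 000 → 1  (bit 0 = 1)
bits b7..b0 = 11101001 = 233

233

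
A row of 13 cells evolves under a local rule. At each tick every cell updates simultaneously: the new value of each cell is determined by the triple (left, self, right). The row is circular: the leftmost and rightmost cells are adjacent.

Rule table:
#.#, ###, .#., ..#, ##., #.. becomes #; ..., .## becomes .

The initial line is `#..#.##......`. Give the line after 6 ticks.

###.######.##

#####.##....#
######.##..#.
.######.#####
#.######.####
##.######.###
###.######.##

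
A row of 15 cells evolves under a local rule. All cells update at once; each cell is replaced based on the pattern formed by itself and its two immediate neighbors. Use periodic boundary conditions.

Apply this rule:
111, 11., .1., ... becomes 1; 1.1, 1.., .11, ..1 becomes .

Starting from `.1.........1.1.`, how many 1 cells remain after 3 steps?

step 1: .1.1111111.1.1.
step 2: .1..111111.1.1.
step 3: .1...11111.1.1.
count of 1: 8

8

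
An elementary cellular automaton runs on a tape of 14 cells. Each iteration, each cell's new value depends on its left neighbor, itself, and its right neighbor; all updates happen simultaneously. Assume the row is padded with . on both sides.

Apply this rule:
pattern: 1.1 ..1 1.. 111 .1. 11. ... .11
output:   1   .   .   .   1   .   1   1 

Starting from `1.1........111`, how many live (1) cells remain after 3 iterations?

iteration 1: 111.111111.1..
iteration 2: 1..11.....11.1
iteration 3: 1..1..111.1.11
count of 1: 8

8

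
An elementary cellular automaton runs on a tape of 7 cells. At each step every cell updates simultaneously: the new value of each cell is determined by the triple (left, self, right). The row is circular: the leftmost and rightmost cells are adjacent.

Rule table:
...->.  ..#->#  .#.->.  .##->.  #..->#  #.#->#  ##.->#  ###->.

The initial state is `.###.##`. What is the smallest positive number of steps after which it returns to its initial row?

step 1: #..##.#
step 2: ###.##.
step 3: ..##.##
step 4: ##.##.#
step 5: .##.##.
step 6: #.##.##
step 7: ##.##..
step 8: .##.###
step 9: #.##..#
step 10: ##.###.
step 11: .##..##
step 12: #.###.#
step 13: ##..##.
step 14: .###.##

14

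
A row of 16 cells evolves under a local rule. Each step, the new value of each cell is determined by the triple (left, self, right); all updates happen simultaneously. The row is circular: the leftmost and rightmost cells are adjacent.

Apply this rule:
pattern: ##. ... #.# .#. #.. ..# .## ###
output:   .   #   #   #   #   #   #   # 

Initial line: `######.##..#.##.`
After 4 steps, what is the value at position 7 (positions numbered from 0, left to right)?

#####.##.#####.#
####.##.#####.##
###.##.#####.###
##.##.#####.####
position 7 holds #

#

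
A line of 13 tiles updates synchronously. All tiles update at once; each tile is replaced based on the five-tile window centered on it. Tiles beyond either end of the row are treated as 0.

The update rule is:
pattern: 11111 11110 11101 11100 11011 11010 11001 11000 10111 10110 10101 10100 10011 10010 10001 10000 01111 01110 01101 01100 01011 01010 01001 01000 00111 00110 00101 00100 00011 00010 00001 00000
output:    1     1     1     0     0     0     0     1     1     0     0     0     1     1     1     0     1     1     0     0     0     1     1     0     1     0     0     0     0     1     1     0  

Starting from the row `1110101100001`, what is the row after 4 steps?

0010000100001

1110000010110
1101001100001
0000110010110
0010000100001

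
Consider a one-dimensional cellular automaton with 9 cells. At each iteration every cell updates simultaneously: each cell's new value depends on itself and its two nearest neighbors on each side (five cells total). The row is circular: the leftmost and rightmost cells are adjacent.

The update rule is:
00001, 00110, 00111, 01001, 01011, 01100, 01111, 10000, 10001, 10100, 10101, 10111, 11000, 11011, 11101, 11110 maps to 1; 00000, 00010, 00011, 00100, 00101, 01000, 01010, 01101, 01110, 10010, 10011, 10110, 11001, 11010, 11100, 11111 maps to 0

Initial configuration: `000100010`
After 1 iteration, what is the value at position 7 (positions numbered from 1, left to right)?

110001000
position 7 holds 0

0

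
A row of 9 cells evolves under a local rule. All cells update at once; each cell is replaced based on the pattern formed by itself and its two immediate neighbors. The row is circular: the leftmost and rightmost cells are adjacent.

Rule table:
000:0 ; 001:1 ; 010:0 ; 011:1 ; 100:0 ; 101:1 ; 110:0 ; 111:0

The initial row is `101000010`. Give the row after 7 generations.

010000101
100001010
000010101
000101010
001010100
010101000
101010000

101010000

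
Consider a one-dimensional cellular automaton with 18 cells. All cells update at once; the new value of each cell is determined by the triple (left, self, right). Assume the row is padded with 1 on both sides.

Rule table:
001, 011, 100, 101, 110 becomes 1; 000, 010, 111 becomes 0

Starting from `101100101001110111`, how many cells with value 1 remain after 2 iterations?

10

111111010111011100
000001101101110111
count of 1: 10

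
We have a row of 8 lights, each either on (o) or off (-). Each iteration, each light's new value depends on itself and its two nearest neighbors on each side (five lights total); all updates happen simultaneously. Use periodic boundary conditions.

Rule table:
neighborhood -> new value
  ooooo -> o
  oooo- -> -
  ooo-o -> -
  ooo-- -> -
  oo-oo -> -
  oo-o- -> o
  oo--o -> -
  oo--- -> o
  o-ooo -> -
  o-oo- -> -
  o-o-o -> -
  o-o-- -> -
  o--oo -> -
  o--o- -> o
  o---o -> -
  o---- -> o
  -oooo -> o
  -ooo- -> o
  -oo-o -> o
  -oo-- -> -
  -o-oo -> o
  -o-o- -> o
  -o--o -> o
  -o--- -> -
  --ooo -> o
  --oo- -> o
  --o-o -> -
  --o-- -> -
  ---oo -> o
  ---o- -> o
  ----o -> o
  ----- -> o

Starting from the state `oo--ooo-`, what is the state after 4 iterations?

----oo--
ooooo-oo
ooo----o
o--ooooo

o--ooooo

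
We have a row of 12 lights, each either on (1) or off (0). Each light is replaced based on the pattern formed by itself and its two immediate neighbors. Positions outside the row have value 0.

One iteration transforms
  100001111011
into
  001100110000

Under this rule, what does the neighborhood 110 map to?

0

At position 8 the neighborhood is 110; the next row has 0 there.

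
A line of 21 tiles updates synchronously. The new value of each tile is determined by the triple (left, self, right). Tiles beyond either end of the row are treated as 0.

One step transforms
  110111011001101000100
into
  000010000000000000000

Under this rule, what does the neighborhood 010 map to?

At position 14 the neighborhood is 010; the next row has 0 there.

0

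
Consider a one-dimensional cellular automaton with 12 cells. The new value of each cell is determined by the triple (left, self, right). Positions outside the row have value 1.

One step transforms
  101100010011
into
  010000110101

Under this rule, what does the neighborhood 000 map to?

At position 5 the neighborhood is 000; the next row has 0 there.

0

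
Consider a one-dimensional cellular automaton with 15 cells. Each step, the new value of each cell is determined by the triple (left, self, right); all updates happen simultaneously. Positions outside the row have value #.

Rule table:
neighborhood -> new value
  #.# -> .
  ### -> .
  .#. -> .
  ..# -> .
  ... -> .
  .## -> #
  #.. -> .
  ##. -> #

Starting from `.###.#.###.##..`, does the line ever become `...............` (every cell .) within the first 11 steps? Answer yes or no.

step 1: .#.#...#.#.##..
step 2: ...........##..
step 3: ...........##..  (fixed point — unchanged through step 11)
step 11 is ...........##.., still not uniform .

no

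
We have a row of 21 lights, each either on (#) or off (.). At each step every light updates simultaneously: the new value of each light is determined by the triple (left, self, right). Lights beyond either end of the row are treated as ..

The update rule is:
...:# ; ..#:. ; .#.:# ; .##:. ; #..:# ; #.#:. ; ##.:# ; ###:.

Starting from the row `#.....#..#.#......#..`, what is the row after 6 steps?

#..#.#......#...#.#.#

#####.##.#.######.###
....#..#.#......#...#
###.##.#.######.###.#
..#..#.#......#...#.#
#.##.#.######.###.#.#
#..#.#......#...#.#.#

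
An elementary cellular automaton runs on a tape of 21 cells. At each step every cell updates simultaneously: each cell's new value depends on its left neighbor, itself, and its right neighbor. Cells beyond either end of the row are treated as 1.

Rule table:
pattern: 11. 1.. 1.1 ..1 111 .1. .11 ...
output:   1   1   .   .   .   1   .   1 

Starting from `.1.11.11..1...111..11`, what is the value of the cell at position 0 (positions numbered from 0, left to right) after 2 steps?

.

step 1: .1..1..11.111...11...
step 2: .11.11..1...111..111.
position 0 holds .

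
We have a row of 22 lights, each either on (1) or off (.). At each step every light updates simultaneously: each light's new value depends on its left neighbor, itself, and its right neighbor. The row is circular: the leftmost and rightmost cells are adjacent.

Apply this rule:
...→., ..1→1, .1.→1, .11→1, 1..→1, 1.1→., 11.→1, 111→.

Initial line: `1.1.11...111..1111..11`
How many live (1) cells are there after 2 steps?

1.1.111.11.1111..1111.
1.1.1.1.11.1..1111..1.
count of 1: 12

12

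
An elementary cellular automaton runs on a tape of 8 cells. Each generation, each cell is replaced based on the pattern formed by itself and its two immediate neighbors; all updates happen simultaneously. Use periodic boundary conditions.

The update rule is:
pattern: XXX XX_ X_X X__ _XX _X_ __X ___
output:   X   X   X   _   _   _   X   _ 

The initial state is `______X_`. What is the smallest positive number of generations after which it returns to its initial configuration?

8

_____X__
____X___
___X____
__X_____
_X______
X_______
_______X
______X_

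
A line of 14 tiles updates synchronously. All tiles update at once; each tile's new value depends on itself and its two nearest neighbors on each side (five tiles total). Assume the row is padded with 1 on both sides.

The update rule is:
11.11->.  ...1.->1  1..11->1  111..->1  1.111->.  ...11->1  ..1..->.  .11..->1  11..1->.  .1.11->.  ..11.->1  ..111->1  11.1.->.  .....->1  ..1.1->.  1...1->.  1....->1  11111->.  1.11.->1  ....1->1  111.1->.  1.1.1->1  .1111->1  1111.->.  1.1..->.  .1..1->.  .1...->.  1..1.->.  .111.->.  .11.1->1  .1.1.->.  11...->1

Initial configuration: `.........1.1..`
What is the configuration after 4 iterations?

iteration 1: 111111111....1
iteration 2: ........111111
iteration 3: 1111111111....
iteration 4: .........11111

.........11111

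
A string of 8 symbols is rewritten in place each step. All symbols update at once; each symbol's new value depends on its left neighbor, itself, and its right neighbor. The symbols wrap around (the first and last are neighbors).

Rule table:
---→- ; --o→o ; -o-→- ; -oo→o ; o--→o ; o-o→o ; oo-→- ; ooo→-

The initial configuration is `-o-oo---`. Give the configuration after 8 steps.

oo-oo-o-

o-oo-o--
-oo-o-oo
oo-o-oo-
o-o-oo-o
-o-oo-oo
o-oo-oo-
-oo-oo-o
oo-oo-o-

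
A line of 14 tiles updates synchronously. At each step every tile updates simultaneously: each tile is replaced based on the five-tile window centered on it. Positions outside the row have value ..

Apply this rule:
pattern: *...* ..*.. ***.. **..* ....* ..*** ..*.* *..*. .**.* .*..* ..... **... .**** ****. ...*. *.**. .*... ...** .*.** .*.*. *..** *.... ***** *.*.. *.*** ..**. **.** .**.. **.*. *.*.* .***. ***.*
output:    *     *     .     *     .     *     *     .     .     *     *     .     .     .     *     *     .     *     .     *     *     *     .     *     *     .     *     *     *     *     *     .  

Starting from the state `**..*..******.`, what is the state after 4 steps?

step 1: .**.****......
step 2: *..**....*****
step 3: ***.*.*.**....
step 4: **.****.**.***

**.****.**.***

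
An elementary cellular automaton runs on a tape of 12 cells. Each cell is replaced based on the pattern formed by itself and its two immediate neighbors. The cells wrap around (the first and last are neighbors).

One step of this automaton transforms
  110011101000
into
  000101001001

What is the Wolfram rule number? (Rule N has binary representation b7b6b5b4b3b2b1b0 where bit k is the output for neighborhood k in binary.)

position 5: 111 → 1  (bit 7 = 1)
position 1: 110 → 0  (bit 6 = 0)
position 7: 101 → 0  (bit 5 = 0)
position 2: 100 → 0  (bit 4 = 0)
position 0: 011 → 0  (bit 3 = 0)
position 8: 010 → 1  (bit 2 = 1)
position 3: 001 → 1  (bit 1 = 1)
position 10: 000 → 0  (bit 0 = 0)
bits b7..b0 = 10000110 = 134

134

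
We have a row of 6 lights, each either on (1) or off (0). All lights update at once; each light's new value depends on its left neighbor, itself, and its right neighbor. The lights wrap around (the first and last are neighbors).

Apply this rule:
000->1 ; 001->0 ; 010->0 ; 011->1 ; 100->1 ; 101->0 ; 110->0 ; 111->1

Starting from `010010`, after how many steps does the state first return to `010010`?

3

step 1: 001001
step 2: 100100
step 3: 010010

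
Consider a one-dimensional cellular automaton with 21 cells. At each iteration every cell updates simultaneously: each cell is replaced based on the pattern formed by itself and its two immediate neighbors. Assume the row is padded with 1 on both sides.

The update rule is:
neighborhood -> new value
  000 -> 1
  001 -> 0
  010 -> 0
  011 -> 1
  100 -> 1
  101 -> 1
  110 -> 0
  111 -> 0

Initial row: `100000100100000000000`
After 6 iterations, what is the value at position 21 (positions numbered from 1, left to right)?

iteration 1: 011110010011111111110
iteration 2: 110001001010000000001
iteration 3: 001100100101111111101
iteration 4: 101010010011000000011
iteration 5: 010101001010111111010
iteration 6: 101010100101100000101
position 21 holds 1

1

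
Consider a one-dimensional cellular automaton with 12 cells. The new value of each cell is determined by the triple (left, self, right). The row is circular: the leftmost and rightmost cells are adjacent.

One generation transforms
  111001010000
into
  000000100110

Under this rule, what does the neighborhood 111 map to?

0

At position 1 the neighborhood is 111; the next row has 0 there.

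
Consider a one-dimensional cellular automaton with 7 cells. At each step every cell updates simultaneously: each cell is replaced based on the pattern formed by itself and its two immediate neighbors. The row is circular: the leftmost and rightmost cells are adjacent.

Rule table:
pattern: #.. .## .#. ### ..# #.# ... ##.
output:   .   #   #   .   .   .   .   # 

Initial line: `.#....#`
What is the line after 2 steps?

.#....#

.#....#  (fixed point — unchanged through step 2)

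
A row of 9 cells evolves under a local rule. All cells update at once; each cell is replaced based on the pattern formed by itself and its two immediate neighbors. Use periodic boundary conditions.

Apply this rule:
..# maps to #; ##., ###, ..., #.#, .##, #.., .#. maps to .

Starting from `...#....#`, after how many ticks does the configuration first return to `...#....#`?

..#....#.
.#....#..
#....#...
....#...#
...#...#.
..#...#..
.#...#...
#...#....
...#....#

9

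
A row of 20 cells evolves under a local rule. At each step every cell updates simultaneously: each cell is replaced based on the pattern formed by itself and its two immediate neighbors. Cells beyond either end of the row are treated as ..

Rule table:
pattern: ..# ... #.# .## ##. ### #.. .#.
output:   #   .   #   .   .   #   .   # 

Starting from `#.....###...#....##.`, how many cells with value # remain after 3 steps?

#....#.#...##...#...
#...####..#....##...
#..#.##..##...#.....
count of #: 7

7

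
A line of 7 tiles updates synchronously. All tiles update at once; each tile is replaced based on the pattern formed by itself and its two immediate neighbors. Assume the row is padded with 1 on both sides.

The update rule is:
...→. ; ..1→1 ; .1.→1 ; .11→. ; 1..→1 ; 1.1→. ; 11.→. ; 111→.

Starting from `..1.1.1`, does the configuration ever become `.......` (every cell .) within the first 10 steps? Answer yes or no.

yes

111.1..
....111
1..1...
.1111.1
.......
all cells are . at step 5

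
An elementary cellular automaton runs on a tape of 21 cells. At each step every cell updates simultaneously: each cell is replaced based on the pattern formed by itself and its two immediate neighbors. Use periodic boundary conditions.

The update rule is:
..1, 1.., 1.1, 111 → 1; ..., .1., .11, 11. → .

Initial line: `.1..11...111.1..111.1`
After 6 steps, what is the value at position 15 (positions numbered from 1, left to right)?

.

step 1: 1.11..1.1.1.1.11.1.1.
step 2: .1..11.1.1.1.1..1.1.1
step 3: 1.11..1.1.1.1.11.1.1.  (repeats step 1; period 2)
step 6: .1..11.1.1.1.1..1.1.1
position 15 holds .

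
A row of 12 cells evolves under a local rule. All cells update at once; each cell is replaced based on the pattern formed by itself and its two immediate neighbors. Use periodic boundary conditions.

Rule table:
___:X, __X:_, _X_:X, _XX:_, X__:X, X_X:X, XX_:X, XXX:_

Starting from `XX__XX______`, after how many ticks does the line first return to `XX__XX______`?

_XX__XXXXXX_
__XX______XX
X__XXXXXX__X
XX______XX__
_XXXXXX__XX_
______XX__XX
XXXXX__XX__X
____XX__XX__
XXX__XX__XXX
__XX__XX____
X__XX__XXXXX
XX__XX______

12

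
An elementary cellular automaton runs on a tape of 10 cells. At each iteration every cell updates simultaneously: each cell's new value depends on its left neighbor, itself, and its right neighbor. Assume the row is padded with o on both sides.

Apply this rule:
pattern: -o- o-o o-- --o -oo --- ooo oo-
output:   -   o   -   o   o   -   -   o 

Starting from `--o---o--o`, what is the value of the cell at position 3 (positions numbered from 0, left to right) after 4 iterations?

-o---o--oo
o---o--oo-
o--o--oooo
o-o--oo---
position 3 holds -

-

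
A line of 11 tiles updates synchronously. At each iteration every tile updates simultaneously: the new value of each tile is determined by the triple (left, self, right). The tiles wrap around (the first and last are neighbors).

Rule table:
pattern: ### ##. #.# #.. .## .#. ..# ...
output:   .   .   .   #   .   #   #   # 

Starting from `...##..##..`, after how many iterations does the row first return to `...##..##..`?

###..##..##
...##..##..

2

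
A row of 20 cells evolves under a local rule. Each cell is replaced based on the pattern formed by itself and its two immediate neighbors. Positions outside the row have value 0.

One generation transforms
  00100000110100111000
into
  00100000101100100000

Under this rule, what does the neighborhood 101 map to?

1

At position 10 the neighborhood is 101; the next row has 1 there.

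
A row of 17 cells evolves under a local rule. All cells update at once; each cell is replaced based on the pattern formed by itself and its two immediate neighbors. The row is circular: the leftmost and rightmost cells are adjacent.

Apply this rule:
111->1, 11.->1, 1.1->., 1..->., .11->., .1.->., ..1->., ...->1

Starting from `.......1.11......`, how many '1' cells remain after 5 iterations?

iteration 1: 111111....1.11111
iteration 2: 111111.11....1111
iteration 3: 111111..1.11..111
iteration 4: 111111.....1...11
iteration 5: 111111.111...1..1
count of 1: 11

11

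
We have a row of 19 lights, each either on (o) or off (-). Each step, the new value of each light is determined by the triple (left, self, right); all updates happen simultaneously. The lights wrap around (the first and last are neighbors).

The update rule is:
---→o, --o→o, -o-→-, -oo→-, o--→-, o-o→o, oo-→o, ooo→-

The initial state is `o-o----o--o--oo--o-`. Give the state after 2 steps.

-o--ooo--o--o-o-o-o
o--o--o-o--o-o-o-o-

o--o--o-o--o-o-o-o-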